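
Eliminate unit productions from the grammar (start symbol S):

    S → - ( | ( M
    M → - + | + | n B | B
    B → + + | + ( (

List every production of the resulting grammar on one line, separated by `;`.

Unit pairs: M ⇒* {B}.
Replace each nonterminal's rules with the union of the non-unit rules of every nonterminal it unit-derives.

S → - ( | ( M; M → + + | + ( ( | - + | + | n B; B → + + | + ( (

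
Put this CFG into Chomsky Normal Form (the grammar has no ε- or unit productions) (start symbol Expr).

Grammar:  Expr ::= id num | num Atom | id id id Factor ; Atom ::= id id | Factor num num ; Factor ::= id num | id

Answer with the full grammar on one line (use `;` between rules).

Expr ::= X1 X2 | X2 Atom | X1 Y1; Atom ::= X1 X1 | Factor Y3; Factor ::= X1 X2 | id; X1 ::= id; X2 ::= num; Y1 ::= X1 Y2; Y2 ::= X1 Factor; Y3 ::= X2 X2

Introduce a nonterminal for each terminal appearing in a rule of length ≥ 2: X1 → id, X2 → num.
Binarize each right-hand side of length ≥ 3 by chaining fresh nonterminals (Y1, Y2, …): affected rules were Expr → X1 X1 X1 Factor; Atom → Factor X2 X2.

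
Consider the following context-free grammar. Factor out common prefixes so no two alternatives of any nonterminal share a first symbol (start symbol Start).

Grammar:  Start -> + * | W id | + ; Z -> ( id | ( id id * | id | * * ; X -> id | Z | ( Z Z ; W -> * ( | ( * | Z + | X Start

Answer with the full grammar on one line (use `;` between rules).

Start -> W id | + Start1; Z -> id | * * | ( id Z1; X -> id | Z | ( Z Z; W -> * ( | ( * | Z + | X Start; Start1 -> * | eps; Z1 -> eps | id *

Start has alternatives sharing prefix '+': factor to Start → + Start1 with Start1 → * | ε.
Z has alternatives sharing prefix '( id': factor to Z → ( id Z1 with Z1 → ε | id *.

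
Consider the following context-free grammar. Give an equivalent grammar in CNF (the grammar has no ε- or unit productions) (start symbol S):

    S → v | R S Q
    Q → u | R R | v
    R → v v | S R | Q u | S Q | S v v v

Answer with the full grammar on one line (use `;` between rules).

S → v | R Y1; Q → u | R R | v; R → X1 X1 | S R | Q X2 | S Q | S Y2; X1 → v; X2 → u; Y1 → S Q; Y2 → X1 Y3; Y3 → X1 X1

Introduce a nonterminal for each terminal appearing in a rule of length ≥ 2: X1 → v, X2 → u.
Binarize each right-hand side of length ≥ 3 by chaining fresh nonterminals (Y1, Y2, …): affected rules were S → R S Q; R → S X1 X1 X1.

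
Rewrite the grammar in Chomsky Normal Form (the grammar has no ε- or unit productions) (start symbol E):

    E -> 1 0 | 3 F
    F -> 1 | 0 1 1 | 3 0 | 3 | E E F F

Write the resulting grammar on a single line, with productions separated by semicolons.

E -> X1 X2 | X3 F; F -> 1 | X2 Y1 | X3 X2 | 3 | E Y2; X1 -> 1; X2 -> 0; X3 -> 3; Y1 -> X1 X1; Y2 -> E Y3; Y3 -> F F

Introduce a nonterminal for each terminal appearing in a rule of length ≥ 2: X1 → 1, X2 → 0, X3 → 3.
Binarize each right-hand side of length ≥ 3 by chaining fresh nonterminals (Y1, Y2, …): affected rules were F → X2 X1 X1; F → E E F F.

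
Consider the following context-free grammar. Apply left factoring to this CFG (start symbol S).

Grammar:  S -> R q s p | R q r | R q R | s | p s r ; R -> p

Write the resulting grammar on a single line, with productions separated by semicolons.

S has alternatives sharing prefix 'R q': factor to S → R q S' with S' → s p | r | R.

S -> s | p s r | R q S'; R -> p; S' -> s p | r | R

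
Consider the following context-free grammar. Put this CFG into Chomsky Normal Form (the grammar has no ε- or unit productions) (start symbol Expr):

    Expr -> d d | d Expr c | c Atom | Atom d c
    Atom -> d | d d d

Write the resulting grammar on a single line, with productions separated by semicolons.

Introduce a nonterminal for each terminal appearing in a rule of length ≥ 2: X1 → d, X2 → c.
Binarize each right-hand side of length ≥ 3 by chaining fresh nonterminals (Y1, Y2, …): affected rules were Expr → X1 Expr X2; Expr → Atom X1 X2; Atom → X1 X1 X1.

Expr -> X1 X1 | X1 Y1 | X2 Atom | Atom Y2; Atom -> d | X1 Y3; X1 -> d; X2 -> c; Y1 -> Expr X2; Y2 -> X1 X2; Y3 -> X1 X1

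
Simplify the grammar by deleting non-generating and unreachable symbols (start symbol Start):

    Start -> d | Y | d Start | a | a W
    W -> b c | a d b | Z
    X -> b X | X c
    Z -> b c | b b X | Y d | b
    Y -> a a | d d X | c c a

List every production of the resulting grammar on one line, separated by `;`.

Generating nonterminals: {Start, W, Y, Z}.
Reachable from Start after that: {Start, W, Y, Z}.
Removed useless symbols: {X} and every production mentioning them.

Start -> d | Y | d Start | a | a W; W -> b c | a d b | Z; Z -> b c | Y d | b; Y -> a a | c c a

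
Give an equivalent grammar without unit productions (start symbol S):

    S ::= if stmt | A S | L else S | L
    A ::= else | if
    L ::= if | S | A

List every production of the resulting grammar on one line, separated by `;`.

S ::= if | if stmt | A S | L else S | else; A ::= else | if; L ::= if | if stmt | A S | L else S | else

Unit pairs: L ⇒* {A, S}; S ⇒* {A, L}.
For every A with A ⇒* B via unit rules, add B's non-unit alternatives to A; then delete every rule of the form X → Y.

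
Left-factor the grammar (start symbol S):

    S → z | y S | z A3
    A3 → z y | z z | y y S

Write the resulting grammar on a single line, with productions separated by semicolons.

S has alternatives sharing prefix 'z': factor to S → z S' with S' → ε | A3.
A3 has alternatives sharing prefix 'z': factor to A3 → z A3' with A3' → y | z.

S → y S | z S'; A3 → y y S | z A3'; S' → ε | A3; A3' → y | z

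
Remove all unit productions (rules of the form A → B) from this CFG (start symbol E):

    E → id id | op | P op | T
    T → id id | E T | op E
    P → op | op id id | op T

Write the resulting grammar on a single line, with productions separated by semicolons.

E → id id | op | P op | E T | op E; T → id id | E T | op E; P → op | op id id | op T

Unit pairs: E ⇒* {T}.
For each unit pair (A, B), copy every non-unit production of B to A, then drop all unit productions.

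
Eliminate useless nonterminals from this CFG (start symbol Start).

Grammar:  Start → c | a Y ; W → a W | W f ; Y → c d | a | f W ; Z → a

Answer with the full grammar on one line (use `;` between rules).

Generating nonterminals: {Start, Y, Z}.
Reachable from Start after that: {Start, Y}.
Removed useless symbols: {W, Z} and every production mentioning them.

Start → c | a Y; Y → c d | a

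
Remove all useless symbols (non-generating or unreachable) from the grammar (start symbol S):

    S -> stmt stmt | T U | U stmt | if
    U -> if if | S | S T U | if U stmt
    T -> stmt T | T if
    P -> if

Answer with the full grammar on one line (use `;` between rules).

Generating nonterminals: {P, S, U}.
Reachable from S after that: {S, U}.
Removed useless symbols: {P, T} and every production mentioning them.

S -> stmt stmt | U stmt | if; U -> if if | S | if U stmt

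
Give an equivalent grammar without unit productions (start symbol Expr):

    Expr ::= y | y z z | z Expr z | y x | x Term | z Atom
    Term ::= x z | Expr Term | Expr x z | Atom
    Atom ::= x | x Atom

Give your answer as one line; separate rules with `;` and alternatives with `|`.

Expr ::= y | y z z | z Expr z | y x | x Term | z Atom; Term ::= x z | Expr Term | Expr x z | x | x Atom; Atom ::= x | x Atom

Unit pairs: Term ⇒* {Atom}.
Replace each nonterminal's rules with the union of the non-unit rules of every nonterminal it unit-derives.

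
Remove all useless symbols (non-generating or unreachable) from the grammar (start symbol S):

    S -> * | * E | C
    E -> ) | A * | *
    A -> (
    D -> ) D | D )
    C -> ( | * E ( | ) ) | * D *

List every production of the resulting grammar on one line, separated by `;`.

S -> * | * E | C; E -> ) | A * | *; A -> (; C -> ( | * E ( | ) )

Generating nonterminals: {A, C, E, S}.
Reachable from S after that: {A, C, E, S}.
Removed useless symbols: {D} and every production mentioning them.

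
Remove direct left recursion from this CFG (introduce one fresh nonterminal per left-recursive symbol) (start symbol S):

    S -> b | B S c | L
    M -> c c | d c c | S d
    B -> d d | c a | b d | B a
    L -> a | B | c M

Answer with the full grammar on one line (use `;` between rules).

B is directly left-recursive.
For B: α = {a}, β = {d d, c a, b d}. Rewrite as B → β B' and B' → α B' | ε.

S -> b | B S c | L; M -> c c | d c c | S d; B -> d d B' | c a B' | b d B'; L -> a | B | c M; B' -> a B' | eps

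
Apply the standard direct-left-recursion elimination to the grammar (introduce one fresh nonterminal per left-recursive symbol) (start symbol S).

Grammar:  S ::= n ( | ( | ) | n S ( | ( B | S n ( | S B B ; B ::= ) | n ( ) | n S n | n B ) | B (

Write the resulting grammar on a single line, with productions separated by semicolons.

S ::= n ( S' | ( S' | ) S' | n S ( S' | ( B S'; B ::= ) B' | n ( ) B' | n S n B' | n B ) B'; S' ::= n ( S' | B B S' | ε; B' ::= ( B' | ε

Directly left-recursive nonterminals: S, B.
For S: α = {n (, B B}, β = {n (, (, ), n S (, ( B}. Rewrite as S → β S' and S' → α S' | ε.
For B: α = {(}, β = {), n ( ), n S n, n B )}. Rewrite as B → β B' and B' → α B' | ε.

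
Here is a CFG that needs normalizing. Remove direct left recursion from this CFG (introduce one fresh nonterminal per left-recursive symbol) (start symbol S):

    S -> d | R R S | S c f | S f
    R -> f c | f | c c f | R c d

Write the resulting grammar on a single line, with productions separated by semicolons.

S -> d S' | R R S S'; R -> f c R' | f R' | c c f R'; S' -> c f S' | f S' | ε; R' -> c d R' | ε

Directly left-recursive nonterminals: S, R.
For S: α = {c f, f}, β = {d, R R S}. Rewrite as S → β S' and S' → α S' | ε.
For R: α = {c d}, β = {f c, f, c c f}. Rewrite as R → β R' and R' → α R' | ε.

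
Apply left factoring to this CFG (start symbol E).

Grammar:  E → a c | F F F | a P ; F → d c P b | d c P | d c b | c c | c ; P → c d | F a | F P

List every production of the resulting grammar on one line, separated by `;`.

E has alternatives sharing prefix 'a': factor to E → a E' with E' → c | P.
F has alternatives sharing prefix 'd c': factor to F → d c F' with F' → P b | P | b.
F has alternatives sharing prefix 'c': factor to F → c F'' with F'' → c | ε.
P has alternatives sharing prefix 'F': factor to P → F P' with P' → a | P.
F' has alternatives sharing prefix 'P': factor to F' → P F''' with F''' → b | ε.

E → F F F | a E'; F → d c F' | c F''; P → c d | F P'; E' → c | P; F' → b | P F'''; F'' → c | ε; P' → a | P; F''' → b | ε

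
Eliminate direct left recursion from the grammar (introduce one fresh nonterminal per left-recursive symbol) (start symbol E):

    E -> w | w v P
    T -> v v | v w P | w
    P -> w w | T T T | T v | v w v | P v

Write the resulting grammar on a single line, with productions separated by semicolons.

Left recursion appears on P.
For P: α = {v}, β = {w w, T T T, T v, v w v}. Rewrite as P → β P' and P' → α P' | ε.

E -> w | w v P; T -> v v | v w P | w; P -> w w P' | T T T P' | T v P' | v w v P'; P' -> v P' | ε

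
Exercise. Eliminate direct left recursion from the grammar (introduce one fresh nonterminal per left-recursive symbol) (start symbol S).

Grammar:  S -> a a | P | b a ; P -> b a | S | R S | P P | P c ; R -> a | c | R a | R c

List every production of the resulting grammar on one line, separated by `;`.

S -> a a | P | b a; P -> b a P' | S P' | R S P'; R -> a R' | c R'; P' -> P P' | c P' | ε; R' -> a R' | c R' | ε

Directly left-recursive nonterminals: P, R.
For P: α = {P, c}, β = {b a, S, R S}. Rewrite as P → β P' and P' → α P' | ε.
For R: α = {a, c}, β = {a, c}. Rewrite as R → β R' and R' → α R' | ε.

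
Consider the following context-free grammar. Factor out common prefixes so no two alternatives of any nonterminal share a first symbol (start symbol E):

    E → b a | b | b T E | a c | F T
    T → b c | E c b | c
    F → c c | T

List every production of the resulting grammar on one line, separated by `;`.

E → a c | F T | b E'; T → b c | E c b | c; F → c c | T; E' → a | eps | T E

E has alternatives sharing prefix 'b': factor to E → b E' with E' → a | ε | T E.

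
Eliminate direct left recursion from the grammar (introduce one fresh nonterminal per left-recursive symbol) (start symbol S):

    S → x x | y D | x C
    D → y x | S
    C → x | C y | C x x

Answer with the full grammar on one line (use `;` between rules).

C is directly left-recursive.
For C: α = {y, x x}, β = {x}. Rewrite as C → β C' and C' → α C' | ε.

S → x x | y D | x C; D → y x | S; C → x C'; C' → y C' | x x C' | ε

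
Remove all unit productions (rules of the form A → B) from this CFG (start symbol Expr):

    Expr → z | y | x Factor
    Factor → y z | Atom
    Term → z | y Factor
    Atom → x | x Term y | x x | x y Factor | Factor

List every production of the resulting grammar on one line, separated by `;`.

Unit pairs: Atom ⇒* {Factor}; Factor ⇒* {Atom}.
Replace each nonterminal's rules with the union of the non-unit rules of every nonterminal it unit-derives.

Expr → z | y | x Factor; Factor → x | x Term y | x x | x y Factor | y z; Term → z | y Factor; Atom → x | x Term y | x x | x y Factor | y z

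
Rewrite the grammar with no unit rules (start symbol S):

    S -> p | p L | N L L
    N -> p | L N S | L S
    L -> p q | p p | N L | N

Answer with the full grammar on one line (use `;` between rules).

Unit pairs: L ⇒* {N}.
Replace each nonterminal's rules with the union of the non-unit rules of every nonterminal it unit-derives.

S -> p | p L | N L L; N -> p | L N S | L S; L -> p q | p p | N L | p | L N S | L S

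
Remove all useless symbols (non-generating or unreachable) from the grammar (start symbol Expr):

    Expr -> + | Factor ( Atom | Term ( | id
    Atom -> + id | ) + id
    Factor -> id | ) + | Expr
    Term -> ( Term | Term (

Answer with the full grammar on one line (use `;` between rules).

Expr -> + | Factor ( Atom | id; Atom -> + id | ) + id; Factor -> id | ) + | Expr

Generating nonterminals: {Atom, Expr, Factor}.
Reachable from Expr after that: {Atom, Expr, Factor}.
Removed useless symbols: {Term} and every production mentioning them.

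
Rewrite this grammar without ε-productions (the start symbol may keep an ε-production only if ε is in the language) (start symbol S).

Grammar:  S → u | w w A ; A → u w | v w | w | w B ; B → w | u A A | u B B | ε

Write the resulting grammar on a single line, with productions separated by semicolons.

S → u | w w A; A → u w | v w | w | w B; B → w | u A A | u B B | u B | u

Nullable nonterminals: {B}.
ε ∉ L(G), so no ε-production is kept.
Expand every rule over subsets of its nullable positions: B → u B B gives u B B | u B | u.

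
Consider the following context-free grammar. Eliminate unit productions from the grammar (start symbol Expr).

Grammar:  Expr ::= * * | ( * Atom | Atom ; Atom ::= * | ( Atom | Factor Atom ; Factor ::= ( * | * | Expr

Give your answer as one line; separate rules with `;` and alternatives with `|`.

Expr ::= * | ( Atom | Factor Atom | * * | ( * Atom; Atom ::= * | ( Atom | Factor Atom; Factor ::= * | ( Atom | Factor Atom | ( * | * * | ( * Atom

Unit pairs: Expr ⇒* {Atom}; Factor ⇒* {Atom, Expr}.
For every A with A ⇒* B via unit rules, add B's non-unit alternatives to A; then delete every rule of the form X → Y.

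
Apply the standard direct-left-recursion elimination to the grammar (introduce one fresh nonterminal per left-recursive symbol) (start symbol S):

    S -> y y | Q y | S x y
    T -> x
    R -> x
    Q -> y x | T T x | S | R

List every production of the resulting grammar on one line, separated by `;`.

S -> y y S' | Q y S'; T -> x; R -> x; Q -> y x | T T x | S | R; S' -> x y S' | eps

Directly left-recursive nonterminal: S.
For S: α = {x y}, β = {y y, Q y}. Rewrite as S → β S' and S' → α S' | ε.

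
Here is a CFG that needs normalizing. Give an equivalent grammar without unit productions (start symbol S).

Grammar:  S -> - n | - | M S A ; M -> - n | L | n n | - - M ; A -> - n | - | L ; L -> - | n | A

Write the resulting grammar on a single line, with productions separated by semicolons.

Unit pairs: A ⇒* {L}; L ⇒* {A}; M ⇒* {A, L}.
Replace each nonterminal's rules with the union of the non-unit rules of every nonterminal it unit-derives.

S -> - n | - | M S A; M -> - | n | - n | n n | - - M; A -> - | n | - n; L -> - | n | - n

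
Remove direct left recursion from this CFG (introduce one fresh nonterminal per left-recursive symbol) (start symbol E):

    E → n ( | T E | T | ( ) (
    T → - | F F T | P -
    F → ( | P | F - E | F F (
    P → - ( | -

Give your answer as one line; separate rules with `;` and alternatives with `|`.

Directly left-recursive nonterminal: F.
For F: α = {- E, F (}, β = {(, P}. Rewrite as F → β F' and F' → α F' | ε.

E → n ( | T E | T | ( ) (; T → - | F F T | P -; F → ( F' | P F'; P → - ( | -; F' → - E F' | F ( F' | ε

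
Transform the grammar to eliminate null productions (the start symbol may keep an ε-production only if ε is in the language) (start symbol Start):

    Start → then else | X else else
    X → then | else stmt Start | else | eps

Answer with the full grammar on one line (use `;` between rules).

Nullable set = {X}.
ε ∉ L(G), so no ε-production is kept.
Expand every rule over subsets of its nullable positions: Start → X else else gives X else else | else else.

Start → then else | X else else | else else; X → then | else stmt Start | else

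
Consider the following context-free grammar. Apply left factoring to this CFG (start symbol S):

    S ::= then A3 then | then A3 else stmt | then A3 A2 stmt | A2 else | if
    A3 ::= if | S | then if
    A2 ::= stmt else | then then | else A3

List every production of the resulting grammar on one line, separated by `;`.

S ::= A2 else | if | then A3 S'; A3 ::= if | S | then if; A2 ::= stmt else | then then | else A3; S' ::= then | else stmt | A2 stmt

S has alternatives sharing prefix 'then A3': factor to S → then A3 S' with S' → then | else stmt | A2 stmt.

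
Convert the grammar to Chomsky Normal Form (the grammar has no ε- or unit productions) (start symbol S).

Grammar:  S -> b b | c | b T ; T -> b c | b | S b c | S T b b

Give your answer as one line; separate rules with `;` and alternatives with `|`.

S -> X1 X1 | c | X1 T; T -> X1 X2 | b | S Y1 | S Y2; X1 -> b; X2 -> c; Y1 -> X1 X2; Y2 -> T Y3; Y3 -> X1 X1

Introduce a nonterminal for each terminal appearing in a rule of length ≥ 2: X1 → b, X2 → c.
Binarize each right-hand side of length ≥ 3 by chaining fresh nonterminals (Y1, Y2, …): affected rules were T → S X1 X2; T → S T X1 X1.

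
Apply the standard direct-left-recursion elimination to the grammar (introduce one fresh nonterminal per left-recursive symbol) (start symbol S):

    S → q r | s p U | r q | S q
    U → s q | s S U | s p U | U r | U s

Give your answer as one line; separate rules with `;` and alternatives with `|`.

Left recursion appears on S, U.
For S: α = {q}, β = {q r, s p U, r q}. Rewrite as S → β S' and S' → α S' | ε.
For U: α = {r, s}, β = {s q, s S U, s p U}. Rewrite as U → β U' and U' → α U' | ε.

S → q r S' | s p U S' | r q S'; U → s q U' | s S U U' | s p U U'; S' → q S' | epsilon; U' → r U' | s U' | epsilon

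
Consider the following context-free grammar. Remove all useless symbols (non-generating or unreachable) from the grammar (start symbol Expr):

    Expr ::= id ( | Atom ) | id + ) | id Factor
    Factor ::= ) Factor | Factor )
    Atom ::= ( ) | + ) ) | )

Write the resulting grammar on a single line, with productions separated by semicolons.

Expr ::= id ( | Atom ) | id + ); Atom ::= ( ) | + ) ) | )

Generating nonterminals: {Atom, Expr}.
Reachable from Expr after that: {Atom, Expr}.
Removed useless symbols: {Factor} and every production mentioning them.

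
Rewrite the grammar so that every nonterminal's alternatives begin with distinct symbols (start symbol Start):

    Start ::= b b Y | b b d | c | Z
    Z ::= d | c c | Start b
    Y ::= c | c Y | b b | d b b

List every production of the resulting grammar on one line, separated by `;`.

Start ::= c | Z | b b Start1; Z ::= d | c c | Start b; Y ::= b b | d b b | c Y1; Start1 ::= Y | d; Y1 ::= ε | Y

Start has alternatives sharing prefix 'b b': factor to Start → b b Start1 with Start1 → Y | d.
Y has alternatives sharing prefix 'c': factor to Y → c Y1 with Y1 → ε | Y.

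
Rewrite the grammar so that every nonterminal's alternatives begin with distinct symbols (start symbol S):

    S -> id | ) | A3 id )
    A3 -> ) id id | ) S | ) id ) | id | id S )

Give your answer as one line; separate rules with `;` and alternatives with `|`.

S -> id | ) | A3 id ); A3 -> ) A3' | id A3''; A3' -> S | id A3'''; A3'' -> ε | S ); A3''' -> id | )

A3 has alternatives sharing prefix ')': factor to A3 → ) A3' with A3' → id id | S | id ).
A3 has alternatives sharing prefix 'id': factor to A3 → id A3'' with A3'' → ε | S ).
A3' has alternatives sharing prefix 'id': factor to A3' → id A3''' with A3''' → id | ).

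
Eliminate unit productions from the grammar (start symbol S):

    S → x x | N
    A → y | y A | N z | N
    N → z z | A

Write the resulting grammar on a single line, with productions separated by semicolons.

S → x x | z z | y | y A | N z; A → z z | y | y A | N z; N → z z | y | y A | N z

Unit pairs: A ⇒* {N}; N ⇒* {A}; S ⇒* {A, N}.
For every A with A ⇒* B via unit rules, add B's non-unit alternatives to A; then delete every rule of the form X → Y.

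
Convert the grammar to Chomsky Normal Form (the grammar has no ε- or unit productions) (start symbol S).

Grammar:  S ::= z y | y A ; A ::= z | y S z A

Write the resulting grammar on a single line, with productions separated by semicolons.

Introduce a nonterminal for each terminal appearing in a rule of length ≥ 2: X1 → z, X2 → y.
Binarize each right-hand side of length ≥ 3 by chaining fresh nonterminals (Y1, Y2, …): affected rules were A → X2 S X1 A.

S ::= X1 X2 | X2 A; A ::= z | X2 Y1; X1 ::= z; X2 ::= y; Y1 ::= S Y2; Y2 ::= X1 A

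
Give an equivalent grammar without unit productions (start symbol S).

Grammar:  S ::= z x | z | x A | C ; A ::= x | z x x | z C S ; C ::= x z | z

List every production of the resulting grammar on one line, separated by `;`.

S ::= x z | z | z x | x A; A ::= x | z x x | z C S; C ::= x z | z

Unit pairs: S ⇒* {C}.
For each unit pair (A, B), copy every non-unit production of B to A, then drop all unit productions.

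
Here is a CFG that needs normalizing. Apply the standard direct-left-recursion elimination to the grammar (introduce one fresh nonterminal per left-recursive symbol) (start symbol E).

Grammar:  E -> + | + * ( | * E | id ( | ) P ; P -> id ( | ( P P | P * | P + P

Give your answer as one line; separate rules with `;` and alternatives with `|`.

E -> + | + * ( | * E | id ( | ) P; P -> id ( P' | ( P P P'; P' -> * P' | + P P' | ε

Directly left-recursive nonterminal: P.
For P: α = {*, + P}, β = {id (, ( P P}. Rewrite as P → β P' and P' → α P' | ε.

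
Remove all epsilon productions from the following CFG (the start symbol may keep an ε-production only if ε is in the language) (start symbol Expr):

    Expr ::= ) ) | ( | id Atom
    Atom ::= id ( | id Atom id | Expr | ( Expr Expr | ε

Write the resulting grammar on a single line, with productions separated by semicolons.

The nullable symbols are {Atom}.
ε ∉ L(G), so no ε-production is kept.
For each production, add variants omitting each subset of nullable occurrences: Expr → id Atom gives id Atom | id. Atom → id Atom id gives id Atom id | id id.

Expr ::= ) ) | ( | id Atom | id; Atom ::= id ( | id Atom id | id id | Expr | ( Expr Expr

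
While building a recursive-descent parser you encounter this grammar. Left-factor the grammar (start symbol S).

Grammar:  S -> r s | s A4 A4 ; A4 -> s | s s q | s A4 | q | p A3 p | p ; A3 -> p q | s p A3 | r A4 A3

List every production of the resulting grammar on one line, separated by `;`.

A4 has alternatives sharing prefix 's': factor to A4 → s A4' with A4' → ε | s q | A4.
A4 has alternatives sharing prefix 'p': factor to A4 → p A4'' with A4'' → A3 p | ε.

S -> r s | s A4 A4; A4 -> q | s A4' | p A4''; A3 -> p q | s p A3 | r A4 A3; A4' -> ε | s q | A4; A4'' -> A3 p | ε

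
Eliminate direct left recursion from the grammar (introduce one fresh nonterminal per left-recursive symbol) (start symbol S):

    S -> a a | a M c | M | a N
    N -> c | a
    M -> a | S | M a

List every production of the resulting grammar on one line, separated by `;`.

Left recursion appears on M.
For M: α = {a}, β = {a, S}. Rewrite as M → β M' and M' → α M' | ε.

S -> a a | a M c | M | a N; N -> c | a; M -> a M' | S M'; M' -> a M' | eps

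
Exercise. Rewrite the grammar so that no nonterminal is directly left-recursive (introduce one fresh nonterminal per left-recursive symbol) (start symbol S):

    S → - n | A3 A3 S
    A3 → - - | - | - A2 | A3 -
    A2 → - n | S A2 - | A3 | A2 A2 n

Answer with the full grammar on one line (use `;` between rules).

S → - n | A3 A3 S; A3 → - - A3' | - A3' | - A2 A3'; A2 → - n A2' | S A2 - A2' | A3 A2'; A3' → - A3' | ε; A2' → A2 n A2' | ε

Directly left-recursive nonterminals: A3, A2.
For A3: α = {-}, β = {- -, -, - A2}. Rewrite as A3 → β A3' and A3' → α A3' | ε.
For A2: α = {A2 n}, β = {- n, S A2 -, A3}. Rewrite as A2 → β A2' and A2' → α A2' | ε.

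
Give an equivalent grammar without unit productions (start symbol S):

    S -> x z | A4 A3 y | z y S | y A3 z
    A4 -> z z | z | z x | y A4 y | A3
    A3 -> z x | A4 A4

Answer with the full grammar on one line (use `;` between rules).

S -> x z | A4 A3 y | z y S | y A3 z; A4 -> z z | z | z x | y A4 y | A4 A4; A3 -> z x | A4 A4

Unit pairs: A4 ⇒* {A3}.
Replace each nonterminal's rules with the union of the non-unit rules of every nonterminal it unit-derives.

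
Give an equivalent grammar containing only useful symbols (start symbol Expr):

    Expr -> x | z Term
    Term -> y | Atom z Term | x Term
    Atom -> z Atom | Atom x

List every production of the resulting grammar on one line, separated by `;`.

Expr -> x | z Term; Term -> y | x Term

Generating nonterminals: {Expr, Term}.
Reachable from Expr after that: {Expr, Term}.
Removed useless symbols: {Atom} and every production mentioning them.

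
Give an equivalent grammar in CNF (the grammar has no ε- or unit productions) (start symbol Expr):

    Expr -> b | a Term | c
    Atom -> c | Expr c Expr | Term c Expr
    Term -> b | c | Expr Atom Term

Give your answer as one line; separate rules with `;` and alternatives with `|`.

Introduce a nonterminal for each terminal appearing in a rule of length ≥ 2: X1 → a, X2 → c.
Binarize each right-hand side of length ≥ 3 by chaining fresh nonterminals (Y1, Y2, …): affected rules were Atom → Expr X2 Expr; Atom → Term X2 Expr; Term → Expr Atom Term.

Expr -> b | X1 Term | c; Atom -> c | Expr Y1 | Term Y2; Term -> b | c | Expr Y3; X1 -> a; X2 -> c; Y1 -> X2 Expr; Y2 -> X2 Expr; Y3 -> Atom Term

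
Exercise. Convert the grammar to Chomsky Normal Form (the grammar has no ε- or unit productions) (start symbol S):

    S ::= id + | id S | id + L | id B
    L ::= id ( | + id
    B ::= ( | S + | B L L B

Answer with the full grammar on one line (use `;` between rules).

Introduce a nonterminal for each terminal appearing in a rule of length ≥ 2: X1 → id, X2 → +, X3 → (.
Binarize each right-hand side of length ≥ 3 by chaining fresh nonterminals (Y1, Y2, …): affected rules were S → X1 X2 L; B → B L L B.

S ::= X1 X2 | X1 S | X1 Y1 | X1 B; L ::= X1 X3 | X2 X1; B ::= ( | S X2 | B Y2; X1 ::= id; X2 ::= +; X3 ::= (; Y1 ::= X2 L; Y2 ::= L Y3; Y3 ::= L B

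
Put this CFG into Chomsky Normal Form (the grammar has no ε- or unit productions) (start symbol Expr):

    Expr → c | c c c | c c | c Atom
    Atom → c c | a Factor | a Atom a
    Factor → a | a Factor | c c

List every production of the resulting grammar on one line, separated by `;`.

Introduce a nonterminal for each terminal appearing in a rule of length ≥ 2: X1 → c, X2 → a.
Binarize each right-hand side of length ≥ 3 by chaining fresh nonterminals (Y1, Y2, …): affected rules were Expr → X1 X1 X1; Atom → X2 Atom X2.

Expr → c | X1 Y1 | X1 X1 | X1 Atom; Atom → X1 X1 | X2 Factor | X2 Y2; Factor → a | X2 Factor | X1 X1; X1 → c; X2 → a; Y1 → X1 X1; Y2 → Atom X2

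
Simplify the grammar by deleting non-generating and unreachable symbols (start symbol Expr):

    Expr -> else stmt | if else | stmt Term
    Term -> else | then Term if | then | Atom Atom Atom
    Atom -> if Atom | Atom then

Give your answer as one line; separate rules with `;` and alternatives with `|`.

Expr -> else stmt | if else | stmt Term; Term -> else | then Term if | then

Generating nonterminals: {Expr, Term}.
Reachable from Expr after that: {Expr, Term}.
Removed useless symbols: {Atom} and every production mentioning them.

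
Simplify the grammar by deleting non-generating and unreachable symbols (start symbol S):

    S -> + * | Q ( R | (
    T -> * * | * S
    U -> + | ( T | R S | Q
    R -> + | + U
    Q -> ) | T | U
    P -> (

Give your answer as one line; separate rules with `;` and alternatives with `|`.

S -> + * | Q ( R | (; T -> * * | * S; U -> + | ( T | R S | Q; R -> + | + U; Q -> ) | T | U

Generating nonterminals: {P, Q, R, S, T, U}.
Reachable from S after that: {Q, R, S, T, U}.
Removed useless symbols: {P} and every production mentioning them.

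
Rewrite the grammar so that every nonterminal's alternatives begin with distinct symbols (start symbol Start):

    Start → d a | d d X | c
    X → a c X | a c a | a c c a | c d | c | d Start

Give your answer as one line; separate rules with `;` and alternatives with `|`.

Start → c | d Start1; X → d Start | a c X1 | c X2; Start1 → a | d X; X1 → X | a | c a; X2 → d | ε

Start has alternatives sharing prefix 'd': factor to Start → d Start1 with Start1 → a | d X.
X has alternatives sharing prefix 'a c': factor to X → a c X1 with X1 → X | a | c a.
X has alternatives sharing prefix 'c': factor to X → c X2 with X2 → d | ε.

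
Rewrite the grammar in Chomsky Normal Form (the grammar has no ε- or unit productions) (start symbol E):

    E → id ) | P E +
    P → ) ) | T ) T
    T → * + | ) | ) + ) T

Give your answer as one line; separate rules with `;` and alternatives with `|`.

Introduce a nonterminal for each terminal appearing in a rule of length ≥ 2: X1 → id, X2 → ), X3 → +, X4 → *.
Binarize each right-hand side of length ≥ 3 by chaining fresh nonterminals (Y1, Y2, …): affected rules were E → P E X3; P → T X2 T; T → X2 X3 X2 T.

E → X1 X2 | P Y1; P → X2 X2 | T Y2; T → X4 X3 | ) | X2 Y3; X1 → id; X2 → ); X3 → +; X4 → *; Y1 → E X3; Y2 → X2 T; Y3 → X3 Y4; Y4 → X2 T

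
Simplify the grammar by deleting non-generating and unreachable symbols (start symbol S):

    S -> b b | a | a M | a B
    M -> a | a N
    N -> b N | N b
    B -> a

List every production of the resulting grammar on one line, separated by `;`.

S -> b b | a | a M | a B; M -> a; B -> a

Generating nonterminals: {B, M, S}.
Reachable from S after that: {B, M, S}.
Removed useless symbols: {N} and every production mentioning them.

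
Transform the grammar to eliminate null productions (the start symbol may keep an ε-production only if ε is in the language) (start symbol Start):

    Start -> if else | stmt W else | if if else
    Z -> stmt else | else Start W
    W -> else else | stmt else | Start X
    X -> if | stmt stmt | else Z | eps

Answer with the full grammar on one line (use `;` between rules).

Start -> if else | stmt W else | if if else; Z -> stmt else | else Start W; W -> else else | stmt else | Start X | Start; X -> if | stmt stmt | else Z

Nullable nonterminals: {X}.
ε ∉ L(G), so no ε-production is kept.
For each production, add variants omitting each subset of nullable occurrences: W → Start X gives Start X | Start.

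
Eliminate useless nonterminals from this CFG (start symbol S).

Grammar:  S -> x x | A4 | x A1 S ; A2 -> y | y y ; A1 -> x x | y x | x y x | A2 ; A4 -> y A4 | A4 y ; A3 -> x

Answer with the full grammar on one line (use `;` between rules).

S -> x x | x A1 S; A2 -> y | y y; A1 -> x x | y x | x y x | A2

Generating nonterminals: {A1, A2, A3, S}.
Reachable from S after that: {A1, A2, S}.
Removed useless symbols: {A3, A4} and every production mentioning them.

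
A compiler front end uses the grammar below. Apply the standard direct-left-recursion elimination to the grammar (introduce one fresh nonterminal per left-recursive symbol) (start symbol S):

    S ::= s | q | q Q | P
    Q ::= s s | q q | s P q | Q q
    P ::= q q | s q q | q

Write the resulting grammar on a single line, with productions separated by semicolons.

Q is directly left-recursive.
For Q: α = {q}, β = {s s, q q, s P q}. Rewrite as Q → β Q' and Q' → α Q' | ε.

S ::= s | q | q Q | P; Q ::= s s Q' | q q Q' | s P q Q'; P ::= q q | s q q | q; Q' ::= q Q' | ε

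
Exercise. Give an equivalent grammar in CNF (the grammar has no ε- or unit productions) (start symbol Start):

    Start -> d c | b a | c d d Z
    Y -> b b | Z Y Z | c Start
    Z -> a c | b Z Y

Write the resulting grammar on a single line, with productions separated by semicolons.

Start -> X1 X2 | X3 X4 | X2 Y1; Y -> X3 X3 | Z Y3 | X2 Start; Z -> X4 X2 | X3 Y4; X1 -> d; X2 -> c; X3 -> b; X4 -> a; Y1 -> X1 Y2; Y2 -> X1 Z; Y3 -> Y Z; Y4 -> Z Y

Introduce a nonterminal for each terminal appearing in a rule of length ≥ 2: X1 → d, X2 → c, X3 → b, X4 → a.
Binarize each right-hand side of length ≥ 3 by chaining fresh nonterminals (Y1, Y2, …): affected rules were Start → X2 X1 X1 Z; Y → Z Y Z; Z → X3 Z Y.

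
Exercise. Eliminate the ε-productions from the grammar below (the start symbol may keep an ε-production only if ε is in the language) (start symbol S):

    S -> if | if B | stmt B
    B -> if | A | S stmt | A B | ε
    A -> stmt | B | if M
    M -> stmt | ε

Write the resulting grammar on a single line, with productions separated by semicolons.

S -> if | if B | stmt B | stmt; B -> if | A | S stmt | A B; A -> stmt | B | if M | if; M -> stmt

Nullable nonterminals: {A, B, M}.
ε ∉ L(G), so no ε-production is kept.
For each production, add variants omitting each subset of nullable occurrences: S → stmt B gives stmt B | stmt. A → if M gives if M | if.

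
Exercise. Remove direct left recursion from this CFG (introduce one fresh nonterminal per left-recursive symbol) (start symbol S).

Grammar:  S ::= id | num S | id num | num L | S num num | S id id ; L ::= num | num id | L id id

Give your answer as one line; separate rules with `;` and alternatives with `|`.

S ::= id S' | num S S' | id num S' | num L S'; L ::= num L' | num id L'; S' ::= num num S' | id id S' | ε; L' ::= id id L' | ε

S, L are directly left-recursive.
For S: α = {num num, id id}, β = {id, num S, id num, num L}. Rewrite as S → β S' and S' → α S' | ε.
For L: α = {id id}, β = {num, num id}. Rewrite as L → β L' and L' → α L' | ε.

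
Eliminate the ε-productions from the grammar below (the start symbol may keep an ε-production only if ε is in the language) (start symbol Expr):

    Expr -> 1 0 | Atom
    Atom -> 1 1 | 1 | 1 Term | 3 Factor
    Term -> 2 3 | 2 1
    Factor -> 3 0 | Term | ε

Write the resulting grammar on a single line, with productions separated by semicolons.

Expr -> 1 0 | Atom; Atom -> 1 1 | 1 | 1 Term | 3 Factor | 3; Term -> 2 3 | 2 1; Factor -> 3 0 | Term

Nullable set = {Factor}.
ε ∉ L(G), so no ε-production is kept.
Expand every rule over subsets of its nullable positions: Atom → 3 Factor gives 3 Factor | 3.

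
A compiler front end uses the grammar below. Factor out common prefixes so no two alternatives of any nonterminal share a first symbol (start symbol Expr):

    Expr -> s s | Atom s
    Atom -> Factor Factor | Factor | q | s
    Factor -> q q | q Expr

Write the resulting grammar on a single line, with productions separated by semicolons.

Atom has alternatives sharing prefix 'Factor': factor to Atom → Factor Atom1 with Atom1 → Factor | ε.
Factor has alternatives sharing prefix 'q': factor to Factor → q Factor1 with Factor1 → q | Expr.

Expr -> s s | Atom s; Atom -> q | s | Factor Atom1; Factor -> q Factor1; Atom1 -> Factor | ε; Factor1 -> q | Expr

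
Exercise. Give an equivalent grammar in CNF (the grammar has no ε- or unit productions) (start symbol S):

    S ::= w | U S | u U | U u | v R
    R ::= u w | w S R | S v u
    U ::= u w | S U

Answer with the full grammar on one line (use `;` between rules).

S ::= w | U S | X1 U | U X1 | X2 R; R ::= X1 X3 | X3 Y1 | S Y2; U ::= X1 X3 | S U; X1 ::= u; X2 ::= v; X3 ::= w; Y1 ::= S R; Y2 ::= X2 X1

Introduce a nonterminal for each terminal appearing in a rule of length ≥ 2: X1 → u, X2 → v, X3 → w.
Binarize each right-hand side of length ≥ 3 by chaining fresh nonterminals (Y1, Y2, …): affected rules were R → X3 S R; R → S X2 X1.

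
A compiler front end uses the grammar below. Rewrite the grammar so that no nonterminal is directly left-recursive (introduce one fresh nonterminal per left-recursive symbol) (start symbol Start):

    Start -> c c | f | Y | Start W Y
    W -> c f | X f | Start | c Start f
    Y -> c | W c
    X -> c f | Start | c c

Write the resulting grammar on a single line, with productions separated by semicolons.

Start -> c c Start1 | f Start1 | Y Start1; W -> c f | X f | Start | c Start f; Y -> c | W c; X -> c f | Start | c c; Start1 -> W Y Start1 | epsilon

Start is directly left-recursive.
For Start: α = {W Y}, β = {c c, f, Y}. Rewrite as Start → β Start1 and Start1 → α Start1 | ε.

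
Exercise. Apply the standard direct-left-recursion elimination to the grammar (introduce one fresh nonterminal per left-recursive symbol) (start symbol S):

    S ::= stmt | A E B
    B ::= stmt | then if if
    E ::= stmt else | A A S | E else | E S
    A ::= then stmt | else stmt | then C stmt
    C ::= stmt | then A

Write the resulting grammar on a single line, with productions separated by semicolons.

S ::= stmt | A E B; B ::= stmt | then if if; E ::= stmt else E' | A A S E'; A ::= then stmt | else stmt | then C stmt; C ::= stmt | then A; E' ::= else E' | S E' | eps

E is directly left-recursive.
For E: α = {else, S}, β = {stmt else, A A S}. Rewrite as E → β E' and E' → α E' | ε.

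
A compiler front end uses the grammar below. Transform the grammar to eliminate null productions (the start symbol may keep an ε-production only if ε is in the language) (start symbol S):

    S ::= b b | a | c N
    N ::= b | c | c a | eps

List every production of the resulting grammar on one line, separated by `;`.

Nullable set = {N}.
ε ∉ L(G), so no ε-production is kept.
Expand every rule over subsets of its nullable positions: S → c N gives c N | c.

S ::= b b | a | c N | c; N ::= b | c | c a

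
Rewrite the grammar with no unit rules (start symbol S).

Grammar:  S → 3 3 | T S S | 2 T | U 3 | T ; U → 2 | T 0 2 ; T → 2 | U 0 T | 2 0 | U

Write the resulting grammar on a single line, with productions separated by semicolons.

Unit pairs: S ⇒* {T, U}; T ⇒* {U}.
For each unit pair (A, B), copy every non-unit production of B to A, then drop all unit productions.

S → 2 | T 0 2 | 3 3 | T S S | 2 T | U 3 | U 0 T | 2 0; U → 2 | T 0 2; T → 2 | T 0 2 | U 0 T | 2 0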